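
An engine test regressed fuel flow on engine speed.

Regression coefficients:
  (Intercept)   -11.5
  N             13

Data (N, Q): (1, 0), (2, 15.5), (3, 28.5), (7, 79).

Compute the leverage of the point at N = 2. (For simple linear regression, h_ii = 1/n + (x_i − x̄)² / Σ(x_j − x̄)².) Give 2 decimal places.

N̄ = (1 + 2 + 3 + 7)/4 = 3.25
Σ(N − N̄)² = 5.0625 + 1.5625 + 0.0625 + 14.0625 = 20.75
h = 1/4 + (-1.25)²/20.75 = 0.25 + 0.0753012 = 0.33

h = 0.33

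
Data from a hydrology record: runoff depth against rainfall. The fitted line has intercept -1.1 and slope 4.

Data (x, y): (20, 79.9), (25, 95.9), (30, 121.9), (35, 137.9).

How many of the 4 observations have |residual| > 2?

x=20: ŷ = -1.1 + 4·20 = 78.9; r = 79.9 − 78.9 = 1
x=25: ŷ = -1.1 + 4·25 = 98.9; r = 95.9 − 98.9 = -3
x=30: ŷ = -1.1 + 4·30 = 118.9; r = 121.9 − 118.9 = 3
x=35: ŷ = -1.1 + 4·35 = 138.9; r = 137.9 − 138.9 = -1
|r| > 2: x=25 (|r|=3), x=30 (|r|=3) → 2

2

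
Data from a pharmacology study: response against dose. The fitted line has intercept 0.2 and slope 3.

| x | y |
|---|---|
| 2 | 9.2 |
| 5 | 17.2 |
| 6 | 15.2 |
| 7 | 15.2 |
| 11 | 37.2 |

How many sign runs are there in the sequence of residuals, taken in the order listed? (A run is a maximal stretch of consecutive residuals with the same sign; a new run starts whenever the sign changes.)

3 runs

x=2: ŷ = 0.2 + 3·2 = 6.2; e = 9.2 − 6.2 = 3
x=5: ŷ = 0.2 + 3·5 = 15.2; e = 17.2 − 15.2 = 2
x=6: ŷ = 0.2 + 3·6 = 18.2; e = 15.2 − 18.2 = -3
x=7: ŷ = 0.2 + 3·7 = 21.2; e = 15.2 − 21.2 = -6
x=11: ŷ = 0.2 + 3·11 = 33.2; e = 37.2 − 33.2 = 4
Signs: + + − − +
Runs: +×2, −×2, +×1 → 3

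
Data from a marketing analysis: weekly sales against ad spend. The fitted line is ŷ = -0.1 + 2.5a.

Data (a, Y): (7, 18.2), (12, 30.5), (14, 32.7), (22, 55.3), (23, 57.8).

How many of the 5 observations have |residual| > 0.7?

2

a=7: ŷ = -0.1 + 2.5·7 = 17.4; r = 18.2 − 17.4 = 0.8
a=12: ŷ = -0.1 + 2.5·12 = 29.9; r = 30.5 − 29.9 = 0.6
a=14: ŷ = -0.1 + 2.5·14 = 34.9; r = 32.7 − 34.9 = -2.2
a=22: ŷ = -0.1 + 2.5·22 = 54.9; r = 55.3 − 54.9 = 0.4
a=23: ŷ = -0.1 + 2.5·23 = 57.4; r = 57.8 − 57.4 = 0.4
|r| > 0.7: a=7 (|r|=0.8), a=14 (|r|=2.2) → 2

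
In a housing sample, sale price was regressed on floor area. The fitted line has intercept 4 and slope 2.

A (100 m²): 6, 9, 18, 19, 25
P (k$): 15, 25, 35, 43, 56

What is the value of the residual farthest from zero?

A=6: ŷ = 4 + 2·6 = 16; r = 15 − 16 = -1
A=9: ŷ = 4 + 2·9 = 22; r = 25 − 22 = 3
A=18: ŷ = 4 + 2·18 = 40; r = 35 − 40 = -5
A=19: ŷ = 4 + 2·19 = 42; r = 43 − 42 = 1
A=25: ŷ = 4 + 2·25 = 54; r = 56 − 54 = 2
Largest |r| is 5 at A = 18, residual -5.

r = -5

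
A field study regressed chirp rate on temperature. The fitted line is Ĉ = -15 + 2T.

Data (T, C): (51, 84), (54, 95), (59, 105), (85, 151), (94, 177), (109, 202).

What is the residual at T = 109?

r = -1

Ĉ = -15 + 2·109 = 203
r = 202 − 203 = -1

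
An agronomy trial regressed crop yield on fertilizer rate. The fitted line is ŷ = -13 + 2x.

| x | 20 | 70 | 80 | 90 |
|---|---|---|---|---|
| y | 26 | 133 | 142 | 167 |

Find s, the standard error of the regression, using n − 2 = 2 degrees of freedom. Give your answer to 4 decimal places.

x=20: ŷ = -13 + 2·20 = 27; r = 26 − 27 = -1
x=70: ŷ = -13 + 2·70 = 127; r = 133 − 127 = 6
x=80: ŷ = -13 + 2·80 = 147; r = 142 − 147 = -5
x=90: ŷ = -13 + 2·90 = 167; r = 167 − 167 = 0
SSE = 1 + 36 + 25 + 0 = 62
s = √(62/2) = √31 ≈ 5.5678

s = 5.5678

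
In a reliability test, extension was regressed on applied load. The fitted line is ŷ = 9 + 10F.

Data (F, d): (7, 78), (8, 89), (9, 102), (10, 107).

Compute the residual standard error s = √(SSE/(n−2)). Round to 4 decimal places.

s = 2.6458

F=7: ŷ = 9 + 10·7 = 79; r = 78 − 79 = -1
F=8: ŷ = 9 + 10·8 = 89; r = 89 − 89 = 0
F=9: ŷ = 9 + 10·9 = 99; r = 102 − 99 = 3
F=10: ŷ = 9 + 10·10 = 109; r = 107 − 109 = -2
SSE = 1 + 0 + 9 + 4 = 14
s = √(14/2) = √7 ≈ 2.6458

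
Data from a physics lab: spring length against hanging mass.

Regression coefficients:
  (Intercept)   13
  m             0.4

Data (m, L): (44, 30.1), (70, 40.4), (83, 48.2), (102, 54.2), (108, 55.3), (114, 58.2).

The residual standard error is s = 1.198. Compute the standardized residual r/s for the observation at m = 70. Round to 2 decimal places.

-0.50

ŷ = 13 + 0.4·70 = 41
r = 40.4 − 41 = -0.6
r/s = -0.6 / 1.198 = -0.50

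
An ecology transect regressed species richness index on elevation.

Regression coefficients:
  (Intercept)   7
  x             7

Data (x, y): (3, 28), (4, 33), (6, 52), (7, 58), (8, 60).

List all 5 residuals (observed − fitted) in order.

x=3: ŷ = 7 + 7·3 = 28; r = 28 − 28 = 0
x=4: ŷ = 7 + 7·4 = 35; r = 33 − 35 = -2
x=6: ŷ = 7 + 7·6 = 49; r = 52 − 49 = 3
x=7: ŷ = 7 + 7·7 = 56; r = 58 − 56 = 2
x=8: ŷ = 7 + 7·8 = 63; r = 60 − 63 = -3

0, -2, 3, 2, -3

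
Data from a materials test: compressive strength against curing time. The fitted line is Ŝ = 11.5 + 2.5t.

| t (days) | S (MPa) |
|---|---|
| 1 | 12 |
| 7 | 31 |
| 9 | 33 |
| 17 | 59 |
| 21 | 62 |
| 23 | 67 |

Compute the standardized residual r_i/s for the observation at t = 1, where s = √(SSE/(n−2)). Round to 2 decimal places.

-0.62

t=1: Ŝ = 11.5 + 2.5·1 = 14; r = 12 − 14 = -2
t=7: Ŝ = 11.5 + 2.5·7 = 29; r = 31 − 29 = 2
t=9: Ŝ = 11.5 + 2.5·9 = 34; r = 33 − 34 = -1
t=17: Ŝ = 11.5 + 2.5·17 = 54; r = 59 − 54 = 5
t=21: Ŝ = 11.5 + 2.5·21 = 64; r = 62 − 64 = -2
t=23: Ŝ = 11.5 + 2.5·23 = 69; r = 67 − 69 = -2
SSE = 4 + 4 + 1 + 25 + 4 + 4 = 42
s = √(42/4) = 3.24037
r/s = -2 / 3.24037 = -0.62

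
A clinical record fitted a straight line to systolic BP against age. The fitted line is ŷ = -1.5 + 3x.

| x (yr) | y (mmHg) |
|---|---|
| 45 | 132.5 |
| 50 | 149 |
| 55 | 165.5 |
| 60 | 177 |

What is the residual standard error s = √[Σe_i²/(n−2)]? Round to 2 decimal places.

x=45: ŷ = -1.5 + 3·45 = 133.5; e = 132.5 − 133.5 = -1
x=50: ŷ = -1.5 + 3·50 = 148.5; e = 149 − 148.5 = 0.5
x=55: ŷ = -1.5 + 3·55 = 163.5; e = 165.5 − 163.5 = 2
x=60: ŷ = -1.5 + 3·60 = 178.5; e = 177 − 178.5 = -1.5
SSE = 1 + 0.25 + 4 + 2.25 = 7.5
s = √(7.5/2) = √3.75 ≈ 1.94

s = 1.94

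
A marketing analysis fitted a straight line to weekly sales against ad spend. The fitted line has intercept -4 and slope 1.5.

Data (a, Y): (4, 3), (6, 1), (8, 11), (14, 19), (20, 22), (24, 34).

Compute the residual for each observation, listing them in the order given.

1, -4, 3, 2, -4, 2

a=4: ŷ = -4 + 1.5·4 = 2; e = 3 − 2 = 1
a=6: ŷ = -4 + 1.5·6 = 5; e = 1 − 5 = -4
a=8: ŷ = -4 + 1.5·8 = 8; e = 11 − 8 = 3
a=14: ŷ = -4 + 1.5·14 = 17; e = 19 − 17 = 2
a=20: ŷ = -4 + 1.5·20 = 26; e = 22 − 26 = -4
a=24: ŷ = -4 + 1.5·24 = 32; e = 34 − 32 = 2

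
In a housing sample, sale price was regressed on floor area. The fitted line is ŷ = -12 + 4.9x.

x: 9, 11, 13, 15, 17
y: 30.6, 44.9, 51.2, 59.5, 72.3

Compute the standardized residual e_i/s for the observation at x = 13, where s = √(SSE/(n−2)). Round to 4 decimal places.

-0.2132

x=9: ŷ = -12 + 4.9·9 = 32.1; e = 30.6 − 32.1 = -1.5
x=11: ŷ = -12 + 4.9·11 = 41.9; e = 44.9 − 41.9 = 3
x=13: ŷ = -12 + 4.9·13 = 51.7; e = 51.2 − 51.7 = -0.5
x=15: ŷ = -12 + 4.9·15 = 61.5; e = 59.5 − 61.5 = -2
x=17: ŷ = -12 + 4.9·17 = 71.3; e = 72.3 − 71.3 = 1
SSE = 2.25 + 9 + 0.25 + 4 + 1 = 16.5
s = √(16.5/3) = 2.34521
e/s = -0.5 / 2.34521 = -0.2132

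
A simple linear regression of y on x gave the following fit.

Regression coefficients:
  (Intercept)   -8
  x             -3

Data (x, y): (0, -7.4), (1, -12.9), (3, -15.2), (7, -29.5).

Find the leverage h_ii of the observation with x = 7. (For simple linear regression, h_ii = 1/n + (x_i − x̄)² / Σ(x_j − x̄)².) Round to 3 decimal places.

x̄ = (0 + 1 + 3 + 7)/4 = 2.75
Σ(x − x̄)² = 7.5625 + 3.0625 + 0.0625 + 18.0625 = 28.75
h = 1/4 + (4.25)²/28.75 = 0.25 + 0.628261 = 0.878

h = 0.878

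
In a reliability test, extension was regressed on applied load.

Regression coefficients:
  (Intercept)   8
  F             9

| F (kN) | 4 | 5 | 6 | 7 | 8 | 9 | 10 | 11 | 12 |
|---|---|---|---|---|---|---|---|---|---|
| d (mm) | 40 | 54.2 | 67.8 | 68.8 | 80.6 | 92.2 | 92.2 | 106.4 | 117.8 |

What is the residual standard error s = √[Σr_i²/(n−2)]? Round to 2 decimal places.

s = 3.85

F=4: ŷ = 8 + 9·4 = 44; r = 40 − 44 = -4
F=5: ŷ = 8 + 9·5 = 53; r = 54.2 − 53 = 1.2
F=6: ŷ = 8 + 9·6 = 62; r = 67.8 − 62 = 5.8
F=7: ŷ = 8 + 9·7 = 71; r = 68.8 − 71 = -2.2
F=8: ŷ = 8 + 9·8 = 80; r = 80.6 − 80 = 0.6
F=9: ŷ = 8 + 9·9 = 89; r = 92.2 − 89 = 3.2
F=10: ŷ = 8 + 9·10 = 98; r = 92.2 − 98 = -5.8
F=11: ŷ = 8 + 9·11 = 107; r = 106.4 − 107 = -0.6
F=12: ŷ = 8 + 9·12 = 116; r = 117.8 − 116 = 1.8
SSE = 16 + 1.44 + 33.64 + 4.84 + 0.36 + 10.24 + 33.64 + 0.36 + 3.24 = 103.76
s = √(103.76/7) = √14.8229 ≈ 3.85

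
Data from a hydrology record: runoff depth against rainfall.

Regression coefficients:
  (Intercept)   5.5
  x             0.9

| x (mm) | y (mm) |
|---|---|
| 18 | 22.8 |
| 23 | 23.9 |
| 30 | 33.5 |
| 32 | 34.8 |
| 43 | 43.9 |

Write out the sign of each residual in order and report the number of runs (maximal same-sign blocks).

x=18: ŷ = 5.5 + 0.9·18 = 21.7; e = 22.8 − 21.7 = 1.1
x=23: ŷ = 5.5 + 0.9·23 = 26.2; e = 23.9 − 26.2 = -2.3
x=30: ŷ = 5.5 + 0.9·30 = 32.5; e = 33.5 − 32.5 = 1
x=32: ŷ = 5.5 + 0.9·32 = 34.3; e = 34.8 − 34.3 = 0.5
x=43: ŷ = 5.5 + 0.9·43 = 44.2; e = 43.9 − 44.2 = -0.3
Signs: + − + + −
Runs: +×1, −×1, +×2, −×1 → 4

4 runs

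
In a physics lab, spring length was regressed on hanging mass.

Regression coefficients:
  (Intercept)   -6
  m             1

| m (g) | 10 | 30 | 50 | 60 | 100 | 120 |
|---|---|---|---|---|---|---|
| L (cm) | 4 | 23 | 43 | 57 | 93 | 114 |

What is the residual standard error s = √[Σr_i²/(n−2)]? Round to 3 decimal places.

m=10: L̂ = -6 + 10 = 4; r = 4 − 4 = 0
m=30: L̂ = -6 + 30 = 24; r = 23 − 24 = -1
m=50: L̂ = -6 + 50 = 44; r = 43 − 44 = -1
m=60: L̂ = -6 + 60 = 54; r = 57 − 54 = 3
m=100: L̂ = -6 + 100 = 94; r = 93 − 94 = -1
m=120: L̂ = -6 + 120 = 114; r = 114 − 114 = 0
SSE = 0 + 1 + 1 + 9 + 1 + 0 = 12
s = √(12/4) = √3 ≈ 1.732

s = 1.732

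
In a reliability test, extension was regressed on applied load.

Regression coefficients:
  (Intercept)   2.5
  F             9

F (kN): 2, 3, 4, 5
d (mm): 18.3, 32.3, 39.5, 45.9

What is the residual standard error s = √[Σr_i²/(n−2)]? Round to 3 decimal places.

s = 2.850

F=2: ŷ = 2.5 + 9·2 = 20.5; r = 18.3 − 20.5 = -2.2
F=3: ŷ = 2.5 + 9·3 = 29.5; r = 32.3 − 29.5 = 2.8
F=4: ŷ = 2.5 + 9·4 = 38.5; r = 39.5 − 38.5 = 1
F=5: ŷ = 2.5 + 9·5 = 47.5; r = 45.9 − 47.5 = -1.6
SSE = 4.84 + 7.84 + 1 + 2.56 = 16.24
s = √(16.24/2) = √8.12 ≈ 2.850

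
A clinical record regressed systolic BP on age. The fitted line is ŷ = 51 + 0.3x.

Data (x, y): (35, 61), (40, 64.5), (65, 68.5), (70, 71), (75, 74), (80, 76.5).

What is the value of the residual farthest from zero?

x=35: ŷ = 51 + 0.3·35 = 61.5; e = 61 − 61.5 = -0.5
x=40: ŷ = 51 + 0.3·40 = 63; e = 64.5 − 63 = 1.5
x=65: ŷ = 51 + 0.3·65 = 70.5; e = 68.5 − 70.5 = -2
x=70: ŷ = 51 + 0.3·70 = 72; e = 71 − 72 = -1
x=75: ŷ = 51 + 0.3·75 = 73.5; e = 74 − 73.5 = 0.5
x=80: ŷ = 51 + 0.3·80 = 75; e = 76.5 − 75 = 1.5
Largest |e| is 2 at x = 65, residual -2.

e = -2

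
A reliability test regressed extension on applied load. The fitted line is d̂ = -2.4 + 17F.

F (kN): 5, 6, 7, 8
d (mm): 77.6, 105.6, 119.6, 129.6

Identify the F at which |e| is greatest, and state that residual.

F = 6, e = 6

F=5: d̂ = -2.4 + 17·5 = 82.6; e = 77.6 − 82.6 = -5
F=6: d̂ = -2.4 + 17·6 = 99.6; e = 105.6 − 99.6 = 6
F=7: d̂ = -2.4 + 17·7 = 116.6; e = 119.6 − 116.6 = 3
F=8: d̂ = -2.4 + 17·8 = 133.6; e = 129.6 − 133.6 = -4
Largest |e| is 6 at F = 6, residual 6.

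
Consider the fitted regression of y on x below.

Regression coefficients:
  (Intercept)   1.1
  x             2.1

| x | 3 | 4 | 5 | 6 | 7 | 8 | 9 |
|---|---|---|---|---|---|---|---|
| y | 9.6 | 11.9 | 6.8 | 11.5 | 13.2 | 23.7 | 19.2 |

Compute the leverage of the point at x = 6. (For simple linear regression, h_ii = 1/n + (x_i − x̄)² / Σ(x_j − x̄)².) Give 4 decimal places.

x̄ = (3 + 4 + 5 + 6 + 7 + 8 + 9)/7 = 6
Σ(x − x̄)² = 9 + 4 + 1 + 0 + 1 + 4 + 9 = 28
h = 1/7 + (0)²/28 = 0.142857 + 0 = 0.1429

h = 0.1429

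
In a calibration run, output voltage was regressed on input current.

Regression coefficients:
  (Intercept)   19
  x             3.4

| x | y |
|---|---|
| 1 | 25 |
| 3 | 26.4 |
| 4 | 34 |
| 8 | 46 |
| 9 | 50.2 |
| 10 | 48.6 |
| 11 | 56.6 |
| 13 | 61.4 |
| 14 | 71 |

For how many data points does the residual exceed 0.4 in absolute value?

7

x=1: ŷ = 19 + 3.4·1 = 22.4; e = 25 − 22.4 = 2.6
x=3: ŷ = 19 + 3.4·3 = 29.2; e = 26.4 − 29.2 = -2.8
x=4: ŷ = 19 + 3.4·4 = 32.6; e = 34 − 32.6 = 1.4
x=8: ŷ = 19 + 3.4·8 = 46.2; e = 46 − 46.2 = -0.2
x=9: ŷ = 19 + 3.4·9 = 49.6; e = 50.2 − 49.6 = 0.6
x=10: ŷ = 19 + 3.4·10 = 53; e = 48.6 − 53 = -4.4
x=11: ŷ = 19 + 3.4·11 = 56.4; e = 56.6 − 56.4 = 0.2
x=13: ŷ = 19 + 3.4·13 = 63.2; e = 61.4 − 63.2 = -1.8
x=14: ŷ = 19 + 3.4·14 = 66.6; e = 71 − 66.6 = 4.4
|e| > 0.4: x=1 (|e|=2.6), x=3 (|e|=2.8), x=4 (|e|=1.4), x=9 (|e|=0.6), x=10 (|e|=4.4), x=13 (|e|=1.8), x=14 (|e|=4.4) → 7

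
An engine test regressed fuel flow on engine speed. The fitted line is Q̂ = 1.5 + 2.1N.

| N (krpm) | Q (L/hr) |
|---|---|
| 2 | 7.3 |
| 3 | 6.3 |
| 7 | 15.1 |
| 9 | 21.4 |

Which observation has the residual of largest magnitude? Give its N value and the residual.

N=2: Q̂ = 1.5 + 2.1·2 = 5.7; e = 7.3 − 5.7 = 1.6
N=3: Q̂ = 1.5 + 2.1·3 = 7.8; e = 6.3 − 7.8 = -1.5
N=7: Q̂ = 1.5 + 2.1·7 = 16.2; e = 15.1 − 16.2 = -1.1
N=9: Q̂ = 1.5 + 2.1·9 = 20.4; e = 21.4 − 20.4 = 1
Largest |e| is 1.6 at N = 2, residual 1.6.

N = 2, e = 1.6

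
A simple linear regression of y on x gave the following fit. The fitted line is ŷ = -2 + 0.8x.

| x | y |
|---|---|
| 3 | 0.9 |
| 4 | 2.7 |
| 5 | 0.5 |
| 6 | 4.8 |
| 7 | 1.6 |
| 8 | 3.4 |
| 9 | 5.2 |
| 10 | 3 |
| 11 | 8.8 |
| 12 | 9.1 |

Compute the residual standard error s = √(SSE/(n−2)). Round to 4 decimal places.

s = 1.9039

x=3: ŷ = -2 + 0.8·3 = 0.4; r = 0.9 − 0.4 = 0.5
x=4: ŷ = -2 + 0.8·4 = 1.2; r = 2.7 − 1.2 = 1.5
x=5: ŷ = -2 + 0.8·5 = 2; r = 0.5 − 2 = -1.5
x=6: ŷ = -2 + 0.8·6 = 2.8; r = 4.8 − 2.8 = 2
x=7: ŷ = -2 + 0.8·7 = 3.6; r = 1.6 − 3.6 = -2
x=8: ŷ = -2 + 0.8·8 = 4.4; r = 3.4 − 4.4 = -1
x=9: ŷ = -2 + 0.8·9 = 5.2; r = 5.2 − 5.2 = 0
x=10: ŷ = -2 + 0.8·10 = 6; r = 3 − 6 = -3
x=11: ŷ = -2 + 0.8·11 = 6.8; r = 8.8 − 6.8 = 2
x=12: ŷ = -2 + 0.8·12 = 7.6; r = 9.1 − 7.6 = 1.5
SSE = 0.25 + 2.25 + 2.25 + 4 + 4 + 1 + 0 + 9 + 4 + 2.25 = 29
s = √(29/8) = √3.625 ≈ 1.9039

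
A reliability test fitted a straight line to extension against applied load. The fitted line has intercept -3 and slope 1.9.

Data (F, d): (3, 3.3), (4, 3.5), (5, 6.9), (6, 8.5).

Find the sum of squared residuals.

F=3: ŷ = -3 + 1.9·3 = 2.7; e = 3.3 − 2.7 = 0.6
F=4: ŷ = -3 + 1.9·4 = 4.6; e = 3.5 − 4.6 = -1.1
F=5: ŷ = -3 + 1.9·5 = 6.5; e = 6.9 − 6.5 = 0.4
F=6: ŷ = -3 + 1.9·6 = 8.4; e = 8.5 − 8.4 = 0.1
SSE = 0.36 + 1.21 + 0.16 + 0.01 = 1.74

SSE = 1.74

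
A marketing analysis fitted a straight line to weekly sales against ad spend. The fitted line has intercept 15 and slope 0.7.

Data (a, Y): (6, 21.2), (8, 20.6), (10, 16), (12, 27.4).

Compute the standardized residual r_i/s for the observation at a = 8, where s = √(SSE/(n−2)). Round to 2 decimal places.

0.00

a=6: ŷ = 15 + 0.7·6 = 19.2; r = 21.2 − 19.2 = 2
a=8: ŷ = 15 + 0.7·8 = 20.6; r = 20.6 − 20.6 = 0
a=10: ŷ = 15 + 0.7·10 = 22; r = 16 − 22 = -6
a=12: ŷ = 15 + 0.7·12 = 23.4; r = 27.4 − 23.4 = 4
SSE = 4 + 0 + 36 + 16 = 56
s = √(56/2) = 5.2915
r/s = 0 / 5.2915 = 0.00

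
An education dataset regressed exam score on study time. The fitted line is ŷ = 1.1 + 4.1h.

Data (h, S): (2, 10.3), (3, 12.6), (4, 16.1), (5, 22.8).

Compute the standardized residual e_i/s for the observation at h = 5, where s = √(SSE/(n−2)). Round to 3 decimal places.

0.756

h=2: ŷ = 1.1 + 4.1·2 = 9.3; e = 10.3 − 9.3 = 1
h=3: ŷ = 1.1 + 4.1·3 = 13.4; e = 12.6 − 13.4 = -0.8
h=4: ŷ = 1.1 + 4.1·4 = 17.5; e = 16.1 − 17.5 = -1.4
h=5: ŷ = 1.1 + 4.1·5 = 21.6; e = 22.8 − 21.6 = 1.2
SSE = 1 + 0.64 + 1.96 + 1.44 = 5.04
s = √(5.04/2) = 1.58745
e/s = 1.2 / 1.58745 = 0.756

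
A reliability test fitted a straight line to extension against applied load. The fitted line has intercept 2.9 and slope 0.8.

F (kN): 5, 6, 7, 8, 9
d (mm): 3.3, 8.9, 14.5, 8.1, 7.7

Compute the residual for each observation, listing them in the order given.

-3.6, 1.2, 6, -1.2, -2.4

F=5: d̂ = 2.9 + 0.8·5 = 6.9; r = 3.3 − 6.9 = -3.6
F=6: d̂ = 2.9 + 0.8·6 = 7.7; r = 8.9 − 7.7 = 1.2
F=7: d̂ = 2.9 + 0.8·7 = 8.5; r = 14.5 − 8.5 = 6
F=8: d̂ = 2.9 + 0.8·8 = 9.3; r = 8.1 − 9.3 = -1.2
F=9: d̂ = 2.9 + 0.8·9 = 10.1; r = 7.7 − 10.1 = -2.4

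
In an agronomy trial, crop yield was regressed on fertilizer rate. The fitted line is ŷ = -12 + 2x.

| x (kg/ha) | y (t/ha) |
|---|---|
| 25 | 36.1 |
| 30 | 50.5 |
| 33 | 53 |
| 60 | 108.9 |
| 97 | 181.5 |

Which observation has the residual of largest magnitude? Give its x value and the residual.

x = 30, e = 2.5

x=25: ŷ = -12 + 2·25 = 38; e = 36.1 − 38 = -1.9
x=30: ŷ = -12 + 2·30 = 48; e = 50.5 − 48 = 2.5
x=33: ŷ = -12 + 2·33 = 54; e = 53 − 54 = -1
x=60: ŷ = -12 + 2·60 = 108; e = 108.9 − 108 = 0.9
x=97: ŷ = -12 + 2·97 = 182; e = 181.5 − 182 = -0.5
Largest |e| is 2.5 at x = 30, residual 2.5.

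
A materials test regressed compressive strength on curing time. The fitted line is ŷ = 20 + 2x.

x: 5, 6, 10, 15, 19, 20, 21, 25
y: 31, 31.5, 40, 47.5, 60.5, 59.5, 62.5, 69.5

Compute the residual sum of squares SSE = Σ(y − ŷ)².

SSE = 14.5

x=5: ŷ = 20 + 2·5 = 30; r = 31 − 30 = 1
x=6: ŷ = 20 + 2·6 = 32; r = 31.5 − 32 = -0.5
x=10: ŷ = 20 + 2·10 = 40; r = 40 − 40 = 0
x=15: ŷ = 20 + 2·15 = 50; r = 47.5 − 50 = -2.5
x=19: ŷ = 20 + 2·19 = 58; r = 60.5 − 58 = 2.5
x=20: ŷ = 20 + 2·20 = 60; r = 59.5 − 60 = -0.5
x=21: ŷ = 20 + 2·21 = 62; r = 62.5 − 62 = 0.5
x=25: ŷ = 20 + 2·25 = 70; r = 69.5 − 70 = -0.5
SSE = 1 + 0.25 + 0 + 6.25 + 6.25 + 0.25 + 0.25 + 0.25 = 14.5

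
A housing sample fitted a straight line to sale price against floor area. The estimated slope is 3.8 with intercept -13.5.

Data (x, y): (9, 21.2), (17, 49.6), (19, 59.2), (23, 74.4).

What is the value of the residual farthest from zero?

x=9: ŷ = -13.5 + 3.8·9 = 20.7; e = 21.2 − 20.7 = 0.5
x=17: ŷ = -13.5 + 3.8·17 = 51.1; e = 49.6 − 51.1 = -1.5
x=19: ŷ = -13.5 + 3.8·19 = 58.7; e = 59.2 − 58.7 = 0.5
x=23: ŷ = -13.5 + 3.8·23 = 73.9; e = 74.4 − 73.9 = 0.5
Largest |e| is 1.5 at x = 17, residual -1.5.

e = -1.5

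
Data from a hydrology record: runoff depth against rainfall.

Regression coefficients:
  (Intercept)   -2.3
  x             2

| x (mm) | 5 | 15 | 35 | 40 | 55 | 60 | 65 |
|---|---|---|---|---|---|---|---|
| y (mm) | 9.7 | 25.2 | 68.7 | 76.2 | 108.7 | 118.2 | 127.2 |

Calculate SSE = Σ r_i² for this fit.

SSE = 15

x=5: ŷ = -2.3 + 2·5 = 7.7; r = 9.7 − 7.7 = 2
x=15: ŷ = -2.3 + 2·15 = 27.7; r = 25.2 − 27.7 = -2.5
x=35: ŷ = -2.3 + 2·35 = 67.7; r = 68.7 − 67.7 = 1
x=40: ŷ = -2.3 + 2·40 = 77.7; r = 76.2 − 77.7 = -1.5
x=55: ŷ = -2.3 + 2·55 = 107.7; r = 108.7 − 107.7 = 1
x=60: ŷ = -2.3 + 2·60 = 117.7; r = 118.2 − 117.7 = 0.5
x=65: ŷ = -2.3 + 2·65 = 127.7; r = 127.2 − 127.7 = -0.5
SSE = 4 + 6.25 + 1 + 2.25 + 1 + 0.25 + 0.25 = 15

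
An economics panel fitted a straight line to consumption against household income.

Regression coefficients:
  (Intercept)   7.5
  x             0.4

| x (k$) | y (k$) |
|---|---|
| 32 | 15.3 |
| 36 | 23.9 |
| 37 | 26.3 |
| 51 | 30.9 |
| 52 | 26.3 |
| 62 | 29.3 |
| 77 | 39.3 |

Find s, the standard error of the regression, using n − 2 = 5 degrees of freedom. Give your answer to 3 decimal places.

x=32: ŷ = 7.5 + 0.4·32 = 20.3; e = 15.3 − 20.3 = -5
x=36: ŷ = 7.5 + 0.4·36 = 21.9; e = 23.9 − 21.9 = 2
x=37: ŷ = 7.5 + 0.4·37 = 22.3; e = 26.3 − 22.3 = 4
x=51: ŷ = 7.5 + 0.4·51 = 27.9; e = 30.9 − 27.9 = 3
x=52: ŷ = 7.5 + 0.4·52 = 28.3; e = 26.3 − 28.3 = -2
x=62: ŷ = 7.5 + 0.4·62 = 32.3; e = 29.3 − 32.3 = -3
x=77: ŷ = 7.5 + 0.4·77 = 38.3; e = 39.3 − 38.3 = 1
SSE = 25 + 4 + 16 + 9 + 4 + 9 + 1 = 68
s = √(68/5) = √13.6 ≈ 3.688

s = 3.688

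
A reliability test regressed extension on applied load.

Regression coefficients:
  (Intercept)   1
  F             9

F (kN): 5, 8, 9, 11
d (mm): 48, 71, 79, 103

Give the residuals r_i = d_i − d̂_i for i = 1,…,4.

F=5: d̂ = 1 + 9·5 = 46; r = 48 − 46 = 2
F=8: d̂ = 1 + 9·8 = 73; r = 71 − 73 = -2
F=9: d̂ = 1 + 9·9 = 82; r = 79 − 82 = -3
F=11: d̂ = 1 + 9·11 = 100; r = 103 − 100 = 3

2, -2, -3, 3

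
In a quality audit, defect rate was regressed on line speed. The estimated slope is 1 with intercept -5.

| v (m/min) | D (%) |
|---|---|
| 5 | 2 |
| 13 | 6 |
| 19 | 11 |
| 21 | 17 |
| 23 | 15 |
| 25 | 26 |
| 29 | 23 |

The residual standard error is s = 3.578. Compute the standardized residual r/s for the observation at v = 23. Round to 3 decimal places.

ŷ = -5 + 23 = 18
r = 15 − 18 = -3
r/s = -3 / 3.578 = -0.838

-0.838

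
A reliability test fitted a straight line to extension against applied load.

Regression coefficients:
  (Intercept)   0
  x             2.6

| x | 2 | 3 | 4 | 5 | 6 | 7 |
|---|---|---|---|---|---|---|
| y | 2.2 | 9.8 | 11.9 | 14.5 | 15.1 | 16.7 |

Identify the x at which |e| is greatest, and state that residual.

x=2: ŷ = 2.6·2 = 5.2; e = 2.2 − 5.2 = -3
x=3: ŷ = 2.6·3 = 7.8; e = 9.8 − 7.8 = 2
x=4: ŷ = 2.6·4 = 10.4; e = 11.9 − 10.4 = 1.5
x=5: ŷ = 2.6·5 = 13; e = 14.5 − 13 = 1.5
x=6: ŷ = 2.6·6 = 15.6; e = 15.1 − 15.6 = -0.5
x=7: ŷ = 2.6·7 = 18.2; e = 16.7 − 18.2 = -1.5
Largest |e| is 3 at x = 2, residual -3.

x = 2, e = -3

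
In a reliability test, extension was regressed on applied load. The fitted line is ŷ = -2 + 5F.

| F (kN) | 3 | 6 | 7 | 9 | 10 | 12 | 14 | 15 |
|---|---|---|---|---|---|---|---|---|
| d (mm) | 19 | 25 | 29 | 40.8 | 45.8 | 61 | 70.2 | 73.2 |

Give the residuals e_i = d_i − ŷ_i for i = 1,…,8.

F=3: ŷ = -2 + 5·3 = 13; e = 19 − 13 = 6
F=6: ŷ = -2 + 5·6 = 28; e = 25 − 28 = -3
F=7: ŷ = -2 + 5·7 = 33; e = 29 − 33 = -4
F=9: ŷ = -2 + 5·9 = 43; e = 40.8 − 43 = -2.2
F=10: ŷ = -2 + 5·10 = 48; e = 45.8 − 48 = -2.2
F=12: ŷ = -2 + 5·12 = 58; e = 61 − 58 = 3
F=14: ŷ = -2 + 5·14 = 68; e = 70.2 − 68 = 2.2
F=15: ŷ = -2 + 5·15 = 73; e = 73.2 − 73 = 0.2

6, -3, -4, -2.2, -2.2, 3, 2.2, 0.2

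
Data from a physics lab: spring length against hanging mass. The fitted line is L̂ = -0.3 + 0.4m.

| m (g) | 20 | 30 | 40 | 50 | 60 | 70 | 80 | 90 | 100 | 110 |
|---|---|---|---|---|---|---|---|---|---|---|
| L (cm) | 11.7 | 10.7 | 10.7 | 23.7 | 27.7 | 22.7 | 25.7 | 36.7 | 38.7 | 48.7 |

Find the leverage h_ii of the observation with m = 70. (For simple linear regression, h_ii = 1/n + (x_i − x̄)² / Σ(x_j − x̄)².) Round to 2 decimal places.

h = 0.10

m̄ = (20 + 30 + 40 + 50 + 60 + 70 + 80 + 90 + 100 + 110)/10 = 65
Σ(m − m̄)² = 2025 + 1225 + 625 + 225 + 25 + 25 + 225 + 625 + 1225 + 2025 = 8250
h = 1/10 + (5)²/8250 = 0.1 + 0.0030303 = 0.10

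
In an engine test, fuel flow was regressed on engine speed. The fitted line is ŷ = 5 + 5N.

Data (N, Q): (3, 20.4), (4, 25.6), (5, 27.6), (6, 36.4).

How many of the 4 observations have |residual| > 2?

N=3: ŷ = 5 + 5·3 = 20; r = 20.4 − 20 = 0.4
N=4: ŷ = 5 + 5·4 = 25; r = 25.6 − 25 = 0.6
N=5: ŷ = 5 + 5·5 = 30; r = 27.6 − 30 = -2.4
N=6: ŷ = 5 + 5·6 = 35; r = 36.4 − 35 = 1.4
|r| > 2: N=5 (|r|=2.4) → 1

1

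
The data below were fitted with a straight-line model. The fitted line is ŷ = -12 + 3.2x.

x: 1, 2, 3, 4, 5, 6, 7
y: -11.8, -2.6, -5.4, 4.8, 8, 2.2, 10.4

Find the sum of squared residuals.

SSE = 84

x=1: ŷ = -12 + 3.2·1 = -8.8; e = -11.8 − (-8.8) = -3
x=2: ŷ = -12 + 3.2·2 = -5.6; e = -2.6 − (-5.6) = 3
x=3: ŷ = -12 + 3.2·3 = -2.4; e = -5.4 − (-2.4) = -3
x=4: ŷ = -12 + 3.2·4 = 0.8; e = 4.8 − 0.8 = 4
x=5: ŷ = -12 + 3.2·5 = 4; e = 8 − 4 = 4
x=6: ŷ = -12 + 3.2·6 = 7.2; e = 2.2 − 7.2 = -5
x=7: ŷ = -12 + 3.2·7 = 10.4; e = 10.4 − 10.4 = 0
SSE = 9 + 9 + 9 + 16 + 16 + 25 + 0 = 84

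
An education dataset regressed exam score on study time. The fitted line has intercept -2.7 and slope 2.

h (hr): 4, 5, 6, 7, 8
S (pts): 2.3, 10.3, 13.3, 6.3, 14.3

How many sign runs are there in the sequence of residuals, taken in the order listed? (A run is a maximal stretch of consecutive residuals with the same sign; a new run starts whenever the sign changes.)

h=4: ŷ = -2.7 + 2·4 = 5.3; r = 2.3 − 5.3 = -3
h=5: ŷ = -2.7 + 2·5 = 7.3; r = 10.3 − 7.3 = 3
h=6: ŷ = -2.7 + 2·6 = 9.3; r = 13.3 − 9.3 = 4
h=7: ŷ = -2.7 + 2·7 = 11.3; r = 6.3 − 11.3 = -5
h=8: ŷ = -2.7 + 2·8 = 13.3; r = 14.3 − 13.3 = 1
Signs: − + + − +
Runs: −×1, +×2, −×1, +×1 → 4

4 runs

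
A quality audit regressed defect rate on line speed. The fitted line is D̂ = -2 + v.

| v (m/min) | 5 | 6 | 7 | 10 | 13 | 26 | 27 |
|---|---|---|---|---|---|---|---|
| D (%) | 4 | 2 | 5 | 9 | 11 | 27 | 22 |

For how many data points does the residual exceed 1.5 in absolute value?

3

v=5: D̂ = -2 + 5 = 3; e = 4 − 3 = 1
v=6: D̂ = -2 + 6 = 4; e = 2 − 4 = -2
v=7: D̂ = -2 + 7 = 5; e = 5 − 5 = 0
v=10: D̂ = -2 + 10 = 8; e = 9 − 8 = 1
v=13: D̂ = -2 + 13 = 11; e = 11 − 11 = 0
v=26: D̂ = -2 + 26 = 24; e = 27 − 24 = 3
v=27: D̂ = -2 + 27 = 25; e = 22 − 25 = -3
|e| > 1.5: v=6 (|e|=2), v=26 (|e|=3), v=27 (|e|=3) → 3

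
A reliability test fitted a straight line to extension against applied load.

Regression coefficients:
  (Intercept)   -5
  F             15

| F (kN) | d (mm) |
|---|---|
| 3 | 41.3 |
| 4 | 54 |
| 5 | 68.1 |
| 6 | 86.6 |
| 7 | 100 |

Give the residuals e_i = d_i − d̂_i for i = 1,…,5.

1.3, -1, -1.9, 1.6, 0

F=3: d̂ = -5 + 15·3 = 40; e = 41.3 − 40 = 1.3
F=4: d̂ = -5 + 15·4 = 55; e = 54 − 55 = -1
F=5: d̂ = -5 + 15·5 = 70; e = 68.1 − 70 = -1.9
F=6: d̂ = -5 + 15·6 = 85; e = 86.6 − 85 = 1.6
F=7: d̂ = -5 + 15·7 = 100; e = 100 − 100 = 0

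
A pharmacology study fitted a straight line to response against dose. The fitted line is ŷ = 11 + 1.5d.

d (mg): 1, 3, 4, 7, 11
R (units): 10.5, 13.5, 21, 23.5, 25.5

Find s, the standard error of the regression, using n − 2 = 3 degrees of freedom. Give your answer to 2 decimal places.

d=1: ŷ = 11 + 1.5·1 = 12.5; e = 10.5 − 12.5 = -2
d=3: ŷ = 11 + 1.5·3 = 15.5; e = 13.5 − 15.5 = -2
d=4: ŷ = 11 + 1.5·4 = 17; e = 21 − 17 = 4
d=7: ŷ = 11 + 1.5·7 = 21.5; e = 23.5 − 21.5 = 2
d=11: ŷ = 11 + 1.5·11 = 27.5; e = 25.5 − 27.5 = -2
SSE = 4 + 4 + 16 + 4 + 4 = 32
s = √(32/3) = √10.6667 ≈ 3.27

s = 3.27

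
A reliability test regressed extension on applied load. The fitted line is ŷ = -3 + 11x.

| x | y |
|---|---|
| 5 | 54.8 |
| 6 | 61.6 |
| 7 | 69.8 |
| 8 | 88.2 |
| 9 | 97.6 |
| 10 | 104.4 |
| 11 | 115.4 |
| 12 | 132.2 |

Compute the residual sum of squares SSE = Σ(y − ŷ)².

SSE = 64

x=5: ŷ = -3 + 11·5 = 52; r = 54.8 − 52 = 2.8
x=6: ŷ = -3 + 11·6 = 63; r = 61.6 − 63 = -1.4
x=7: ŷ = -3 + 11·7 = 74; r = 69.8 − 74 = -4.2
x=8: ŷ = -3 + 11·8 = 85; r = 88.2 − 85 = 3.2
x=9: ŷ = -3 + 11·9 = 96; r = 97.6 − 96 = 1.6
x=10: ŷ = -3 + 11·10 = 107; r = 104.4 − 107 = -2.6
x=11: ŷ = -3 + 11·11 = 118; r = 115.4 − 118 = -2.6
x=12: ŷ = -3 + 11·12 = 129; r = 132.2 − 129 = 3.2
SSE = 7.84 + 1.96 + 17.64 + 10.24 + 2.56 + 6.76 + 6.76 + 10.24 = 64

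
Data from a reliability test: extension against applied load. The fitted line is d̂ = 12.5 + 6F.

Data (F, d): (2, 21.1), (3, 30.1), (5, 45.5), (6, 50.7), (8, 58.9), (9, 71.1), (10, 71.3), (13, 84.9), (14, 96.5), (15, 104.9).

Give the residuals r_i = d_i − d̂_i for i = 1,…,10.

-3.4, -0.4, 3, 2.2, -1.6, 4.6, -1.2, -5.6, 0, 2.4

F=2: d̂ = 12.5 + 6·2 = 24.5; r = 21.1 − 24.5 = -3.4
F=3: d̂ = 12.5 + 6·3 = 30.5; r = 30.1 − 30.5 = -0.4
F=5: d̂ = 12.5 + 6·5 = 42.5; r = 45.5 − 42.5 = 3
F=6: d̂ = 12.5 + 6·6 = 48.5; r = 50.7 − 48.5 = 2.2
F=8: d̂ = 12.5 + 6·8 = 60.5; r = 58.9 − 60.5 = -1.6
F=9: d̂ = 12.5 + 6·9 = 66.5; r = 71.1 − 66.5 = 4.6
F=10: d̂ = 12.5 + 6·10 = 72.5; r = 71.3 − 72.5 = -1.2
F=13: d̂ = 12.5 + 6·13 = 90.5; r = 84.9 − 90.5 = -5.6
F=14: d̂ = 12.5 + 6·14 = 96.5; r = 96.5 − 96.5 = 0
F=15: d̂ = 12.5 + 6·15 = 102.5; r = 104.9 − 102.5 = 2.4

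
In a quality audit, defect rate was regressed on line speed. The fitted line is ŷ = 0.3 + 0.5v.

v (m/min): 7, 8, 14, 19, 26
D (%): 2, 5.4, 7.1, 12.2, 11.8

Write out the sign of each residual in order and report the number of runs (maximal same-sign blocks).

v=7: ŷ = 0.3 + 0.5·7 = 3.8; r = 2 − 3.8 = -1.8
v=8: ŷ = 0.3 + 0.5·8 = 4.3; r = 5.4 − 4.3 = 1.1
v=14: ŷ = 0.3 + 0.5·14 = 7.3; r = 7.1 − 7.3 = -0.2
v=19: ŷ = 0.3 + 0.5·19 = 9.8; r = 12.2 − 9.8 = 2.4
v=26: ŷ = 0.3 + 0.5·26 = 13.3; r = 11.8 − 13.3 = -1.5
Signs: − + − + −
Runs: −×1, +×1, −×1, +×1, −×1 → 5

5 runs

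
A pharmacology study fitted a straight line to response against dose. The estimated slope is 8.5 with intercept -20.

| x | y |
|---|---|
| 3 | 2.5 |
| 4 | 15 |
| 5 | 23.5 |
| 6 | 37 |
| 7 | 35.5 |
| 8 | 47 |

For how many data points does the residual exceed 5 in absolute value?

1

x=3: ŷ = -20 + 8.5·3 = 5.5; e = 2.5 − 5.5 = -3
x=4: ŷ = -20 + 8.5·4 = 14; e = 15 − 14 = 1
x=5: ŷ = -20 + 8.5·5 = 22.5; e = 23.5 − 22.5 = 1
x=6: ŷ = -20 + 8.5·6 = 31; e = 37 − 31 = 6
x=7: ŷ = -20 + 8.5·7 = 39.5; e = 35.5 − 39.5 = -4
x=8: ŷ = -20 + 8.5·8 = 48; e = 47 − 48 = -1
|e| > 5: x=6 (|e|=6) → 1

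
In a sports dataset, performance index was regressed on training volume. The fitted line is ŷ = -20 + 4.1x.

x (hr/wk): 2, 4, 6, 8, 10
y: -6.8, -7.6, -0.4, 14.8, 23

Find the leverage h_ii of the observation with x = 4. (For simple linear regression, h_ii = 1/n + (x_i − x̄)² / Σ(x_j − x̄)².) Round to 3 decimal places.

x̄ = (2 + 4 + 6 + 8 + 10)/5 = 6
Σ(x − x̄)² = 16 + 4 + 0 + 4 + 16 = 40
h = 1/5 + (-2)²/40 = 0.2 + 0.1 = 0.300

h = 0.300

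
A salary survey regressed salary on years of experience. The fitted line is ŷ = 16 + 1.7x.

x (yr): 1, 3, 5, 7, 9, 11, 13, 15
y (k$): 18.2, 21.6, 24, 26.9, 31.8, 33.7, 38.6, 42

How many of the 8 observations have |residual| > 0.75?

2

x=1: ŷ = 16 + 1.7·1 = 17.7; e = 18.2 − 17.7 = 0.5
x=3: ŷ = 16 + 1.7·3 = 21.1; e = 21.6 − 21.1 = 0.5
x=5: ŷ = 16 + 1.7·5 = 24.5; e = 24 − 24.5 = -0.5
x=7: ŷ = 16 + 1.7·7 = 27.9; e = 26.9 − 27.9 = -1
x=9: ŷ = 16 + 1.7·9 = 31.3; e = 31.8 − 31.3 = 0.5
x=11: ŷ = 16 + 1.7·11 = 34.7; e = 33.7 − 34.7 = -1
x=13: ŷ = 16 + 1.7·13 = 38.1; e = 38.6 − 38.1 = 0.5
x=15: ŷ = 16 + 1.7·15 = 41.5; e = 42 − 41.5 = 0.5
|e| > 0.75: x=7 (|e|=1), x=11 (|e|=1) → 2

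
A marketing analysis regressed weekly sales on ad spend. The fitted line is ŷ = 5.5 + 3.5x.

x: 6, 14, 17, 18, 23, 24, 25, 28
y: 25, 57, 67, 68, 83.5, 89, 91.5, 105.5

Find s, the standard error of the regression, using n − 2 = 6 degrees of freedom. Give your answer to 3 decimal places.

x=6: ŷ = 5.5 + 3.5·6 = 26.5; r = 25 − 26.5 = -1.5
x=14: ŷ = 5.5 + 3.5·14 = 54.5; r = 57 − 54.5 = 2.5
x=17: ŷ = 5.5 + 3.5·17 = 65; r = 67 − 65 = 2
x=18: ŷ = 5.5 + 3.5·18 = 68.5; r = 68 − 68.5 = -0.5
x=23: ŷ = 5.5 + 3.5·23 = 86; r = 83.5 − 86 = -2.5
x=24: ŷ = 5.5 + 3.5·24 = 89.5; r = 89 − 89.5 = -0.5
x=25: ŷ = 5.5 + 3.5·25 = 93; r = 91.5 − 93 = -1.5
x=28: ŷ = 5.5 + 3.5·28 = 103.5; r = 105.5 − 103.5 = 2
SSE = 2.25 + 6.25 + 4 + 0.25 + 6.25 + 0.25 + 2.25 + 4 = 25.5
s = √(25.5/6) = √4.25 ≈ 2.062

s = 2.062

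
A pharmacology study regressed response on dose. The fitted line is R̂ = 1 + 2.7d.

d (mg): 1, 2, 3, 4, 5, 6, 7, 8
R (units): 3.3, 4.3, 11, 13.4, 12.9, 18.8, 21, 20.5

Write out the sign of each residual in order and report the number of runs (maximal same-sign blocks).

5 runs

d=1: R̂ = 1 + 2.7·1 = 3.7; e = 3.3 − 3.7 = -0.4
d=2: R̂ = 1 + 2.7·2 = 6.4; e = 4.3 − 6.4 = -2.1
d=3: R̂ = 1 + 2.7·3 = 9.1; e = 11 − 9.1 = 1.9
d=4: R̂ = 1 + 2.7·4 = 11.8; e = 13.4 − 11.8 = 1.6
d=5: R̂ = 1 + 2.7·5 = 14.5; e = 12.9 − 14.5 = -1.6
d=6: R̂ = 1 + 2.7·6 = 17.2; e = 18.8 − 17.2 = 1.6
d=7: R̂ = 1 + 2.7·7 = 19.9; e = 21 − 19.9 = 1.1
d=8: R̂ = 1 + 2.7·8 = 22.6; e = 20.5 − 22.6 = -2.1
Signs: − − + + − + + −
Runs: −×2, +×2, −×1, +×2, −×1 → 5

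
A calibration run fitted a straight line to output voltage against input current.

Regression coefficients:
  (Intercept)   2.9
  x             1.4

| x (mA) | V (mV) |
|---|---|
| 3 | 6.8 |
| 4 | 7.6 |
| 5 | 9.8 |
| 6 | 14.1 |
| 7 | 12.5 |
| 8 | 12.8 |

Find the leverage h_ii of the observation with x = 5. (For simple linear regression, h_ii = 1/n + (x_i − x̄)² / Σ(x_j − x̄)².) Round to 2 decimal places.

x̄ = (3 + 4 + 5 + 6 + 7 + 8)/6 = 5.5
Σ(x − x̄)² = 6.25 + 2.25 + 0.25 + 0.25 + 2.25 + 6.25 = 17.5
h = 1/6 + (-0.5)²/17.5 = 0.166667 + 0.0142857 = 0.18

h = 0.18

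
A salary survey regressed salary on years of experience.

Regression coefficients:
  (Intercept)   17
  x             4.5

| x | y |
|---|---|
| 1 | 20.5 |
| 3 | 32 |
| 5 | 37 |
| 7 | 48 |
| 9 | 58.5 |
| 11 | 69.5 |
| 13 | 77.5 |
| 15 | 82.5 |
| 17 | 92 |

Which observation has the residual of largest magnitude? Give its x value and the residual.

x = 11, e = 3

x=1: ŷ = 17 + 4.5·1 = 21.5; e = 20.5 − 21.5 = -1
x=3: ŷ = 17 + 4.5·3 = 30.5; e = 32 − 30.5 = 1.5
x=5: ŷ = 17 + 4.5·5 = 39.5; e = 37 − 39.5 = -2.5
x=7: ŷ = 17 + 4.5·7 = 48.5; e = 48 − 48.5 = -0.5
x=9: ŷ = 17 + 4.5·9 = 57.5; e = 58.5 − 57.5 = 1
x=11: ŷ = 17 + 4.5·11 = 66.5; e = 69.5 − 66.5 = 3
x=13: ŷ = 17 + 4.5·13 = 75.5; e = 77.5 − 75.5 = 2
x=15: ŷ = 17 + 4.5·15 = 84.5; e = 82.5 − 84.5 = -2
x=17: ŷ = 17 + 4.5·17 = 93.5; e = 92 − 93.5 = -1.5
Largest |e| is 3 at x = 11, residual 3.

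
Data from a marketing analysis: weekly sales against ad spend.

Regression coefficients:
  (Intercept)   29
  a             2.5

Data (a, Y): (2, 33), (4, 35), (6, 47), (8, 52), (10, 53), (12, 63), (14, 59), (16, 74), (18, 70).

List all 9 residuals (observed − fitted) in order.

-1, -4, 3, 3, -1, 4, -5, 5, -4

a=2: ŷ = 29 + 2.5·2 = 34; e = 33 − 34 = -1
a=4: ŷ = 29 + 2.5·4 = 39; e = 35 − 39 = -4
a=6: ŷ = 29 + 2.5·6 = 44; e = 47 − 44 = 3
a=8: ŷ = 29 + 2.5·8 = 49; e = 52 − 49 = 3
a=10: ŷ = 29 + 2.5·10 = 54; e = 53 − 54 = -1
a=12: ŷ = 29 + 2.5·12 = 59; e = 63 − 59 = 4
a=14: ŷ = 29 + 2.5·14 = 64; e = 59 − 64 = -5
a=16: ŷ = 29 + 2.5·16 = 69; e = 74 − 69 = 5
a=18: ŷ = 29 + 2.5·18 = 74; e = 70 − 74 = -4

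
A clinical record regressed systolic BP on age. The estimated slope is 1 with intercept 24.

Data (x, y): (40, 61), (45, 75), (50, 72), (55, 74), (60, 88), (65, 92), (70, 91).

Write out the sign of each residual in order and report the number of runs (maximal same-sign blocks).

5 runs

x=40: ŷ = 24 + 40 = 64; e = 61 − 64 = -3
x=45: ŷ = 24 + 45 = 69; e = 75 − 69 = 6
x=50: ŷ = 24 + 50 = 74; e = 72 − 74 = -2
x=55: ŷ = 24 + 55 = 79; e = 74 − 79 = -5
x=60: ŷ = 24 + 60 = 84; e = 88 − 84 = 4
x=65: ŷ = 24 + 65 = 89; e = 92 − 89 = 3
x=70: ŷ = 24 + 70 = 94; e = 91 − 94 = -3
Signs: − + − − + + −
Runs: −×1, +×1, −×2, +×2, −×1 → 5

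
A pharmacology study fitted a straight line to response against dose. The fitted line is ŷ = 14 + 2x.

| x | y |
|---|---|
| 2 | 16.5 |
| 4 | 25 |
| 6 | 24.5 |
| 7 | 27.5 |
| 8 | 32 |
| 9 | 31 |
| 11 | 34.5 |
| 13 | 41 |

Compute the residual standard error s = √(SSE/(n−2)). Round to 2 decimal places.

x=2: ŷ = 14 + 2·2 = 18; r = 16.5 − 18 = -1.5
x=4: ŷ = 14 + 2·4 = 22; r = 25 − 22 = 3
x=6: ŷ = 14 + 2·6 = 26; r = 24.5 − 26 = -1.5
x=7: ŷ = 14 + 2·7 = 28; r = 27.5 − 28 = -0.5
x=8: ŷ = 14 + 2·8 = 30; r = 32 − 30 = 2
x=9: ŷ = 14 + 2·9 = 32; r = 31 − 32 = -1
x=11: ŷ = 14 + 2·11 = 36; r = 34.5 − 36 = -1.5
x=13: ŷ = 14 + 2·13 = 40; r = 41 − 40 = 1
SSE = 2.25 + 9 + 2.25 + 0.25 + 4 + 1 + 2.25 + 1 = 22
s = √(22/6) = √3.66667 ≈ 1.91

s = 1.91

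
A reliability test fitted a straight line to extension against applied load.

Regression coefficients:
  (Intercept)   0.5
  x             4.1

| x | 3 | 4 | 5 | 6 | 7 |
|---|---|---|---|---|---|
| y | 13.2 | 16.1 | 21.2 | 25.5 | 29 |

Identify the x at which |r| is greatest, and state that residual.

x=3: ŷ = 0.5 + 4.1·3 = 12.8; r = 13.2 − 12.8 = 0.4
x=4: ŷ = 0.5 + 4.1·4 = 16.9; r = 16.1 − 16.9 = -0.8
x=5: ŷ = 0.5 + 4.1·5 = 21; r = 21.2 − 21 = 0.2
x=6: ŷ = 0.5 + 4.1·6 = 25.1; r = 25.5 − 25.1 = 0.4
x=7: ŷ = 0.5 + 4.1·7 = 29.2; r = 29 − 29.2 = -0.2
Largest |r| is 0.8 at x = 4, residual -0.8.

x = 4, r = -0.8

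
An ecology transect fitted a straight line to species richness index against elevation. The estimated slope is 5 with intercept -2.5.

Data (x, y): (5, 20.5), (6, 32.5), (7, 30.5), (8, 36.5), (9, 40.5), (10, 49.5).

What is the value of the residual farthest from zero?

r = 5

x=5: ŷ = -2.5 + 5·5 = 22.5; r = 20.5 − 22.5 = -2
x=6: ŷ = -2.5 + 5·6 = 27.5; r = 32.5 − 27.5 = 5
x=7: ŷ = -2.5 + 5·7 = 32.5; r = 30.5 − 32.5 = -2
x=8: ŷ = -2.5 + 5·8 = 37.5; r = 36.5 − 37.5 = -1
x=9: ŷ = -2.5 + 5·9 = 42.5; r = 40.5 − 42.5 = -2
x=10: ŷ = -2.5 + 5·10 = 47.5; r = 49.5 − 47.5 = 2
Largest |r| is 5 at x = 6, residual 5.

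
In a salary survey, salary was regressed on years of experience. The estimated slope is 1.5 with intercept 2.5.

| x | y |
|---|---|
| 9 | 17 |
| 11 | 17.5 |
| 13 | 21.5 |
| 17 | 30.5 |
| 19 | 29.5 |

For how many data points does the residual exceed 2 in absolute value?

x=9: ŷ = 2.5 + 1.5·9 = 16; r = 17 − 16 = 1
x=11: ŷ = 2.5 + 1.5·11 = 19; r = 17.5 − 19 = -1.5
x=13: ŷ = 2.5 + 1.5·13 = 22; r = 21.5 − 22 = -0.5
x=17: ŷ = 2.5 + 1.5·17 = 28; r = 30.5 − 28 = 2.5
x=19: ŷ = 2.5 + 1.5·19 = 31; r = 29.5 − 31 = -1.5
|r| > 2: x=17 (|r|=2.5) → 1

1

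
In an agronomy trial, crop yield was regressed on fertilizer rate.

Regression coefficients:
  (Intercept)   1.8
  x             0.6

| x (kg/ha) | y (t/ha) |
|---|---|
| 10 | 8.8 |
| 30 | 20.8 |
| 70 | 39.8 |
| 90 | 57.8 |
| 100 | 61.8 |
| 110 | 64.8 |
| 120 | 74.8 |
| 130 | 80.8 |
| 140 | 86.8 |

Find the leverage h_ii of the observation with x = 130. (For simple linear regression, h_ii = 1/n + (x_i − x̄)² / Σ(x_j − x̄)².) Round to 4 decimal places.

x̄ = (10 + 30 + 70 + 90 + 100 + 110 + 120 + 130 + 140)/9 = 88.8889
Σ(x − x̄)² = 6223.46 + 3467.9 + 356.79 + 1.23457 + 123.457 + 445.679 + 967.901 + 1690.12 + 2612.35 = 15888.9
h = 1/9 + (41.1111)²/15888.9 = 0.111111 + 0.106371 = 0.2175

h = 0.2175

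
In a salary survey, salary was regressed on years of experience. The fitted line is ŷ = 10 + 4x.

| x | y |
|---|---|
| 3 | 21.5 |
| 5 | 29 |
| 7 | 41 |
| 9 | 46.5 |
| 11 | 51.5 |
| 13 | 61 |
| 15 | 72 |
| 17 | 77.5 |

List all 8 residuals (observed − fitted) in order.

x=3: ŷ = 10 + 4·3 = 22; r = 21.5 − 22 = -0.5
x=5: ŷ = 10 + 4·5 = 30; r = 29 − 30 = -1
x=7: ŷ = 10 + 4·7 = 38; r = 41 − 38 = 3
x=9: ŷ = 10 + 4·9 = 46; r = 46.5 − 46 = 0.5
x=11: ŷ = 10 + 4·11 = 54; r = 51.5 − 54 = -2.5
x=13: ŷ = 10 + 4·13 = 62; r = 61 − 62 = -1
x=15: ŷ = 10 + 4·15 = 70; r = 72 − 70 = 2
x=17: ŷ = 10 + 4·17 = 78; r = 77.5 − 78 = -0.5

-0.5, -1, 3, 0.5, -2.5, -1, 2, -0.5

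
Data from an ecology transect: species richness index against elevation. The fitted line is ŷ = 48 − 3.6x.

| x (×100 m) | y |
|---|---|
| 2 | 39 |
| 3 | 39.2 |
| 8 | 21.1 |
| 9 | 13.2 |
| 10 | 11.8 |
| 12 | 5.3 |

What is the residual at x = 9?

ŷ = 48 − 3.6·9 = 15.6
r = 13.2 − 15.6 = -2.4

r = -2.4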